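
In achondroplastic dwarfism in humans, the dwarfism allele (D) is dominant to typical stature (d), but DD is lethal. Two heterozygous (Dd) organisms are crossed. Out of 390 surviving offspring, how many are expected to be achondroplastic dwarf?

Cross: Dd × Dd
Punnett square offspring (before lethality): 1 DD, 2 Dd, 1 dd
The DD genotype is lethal (embryos die); surviving offspring: 2 Dd, 1 dd
achondroplastic dwarf: 2 out of 3 → fraction 2/3
Expected count = 2/3 × 390 = 260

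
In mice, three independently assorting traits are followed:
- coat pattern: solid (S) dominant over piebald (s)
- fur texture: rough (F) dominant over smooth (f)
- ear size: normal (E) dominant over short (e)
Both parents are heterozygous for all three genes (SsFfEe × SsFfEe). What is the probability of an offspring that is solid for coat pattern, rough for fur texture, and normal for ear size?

Trihybrid cross: SsFfEe × SsFfEe
Each trait segregates independently with a 3:1 phenotypic ratio, so each gene contributes 3/4 (dominant) or 1/4 (recessive).
Target: solid (coat pattern), rough (fur texture), normal (ear size)
Probability = product of independent per-trait probabilities
= 3/4 × 3/4 × 3/4 = 27/64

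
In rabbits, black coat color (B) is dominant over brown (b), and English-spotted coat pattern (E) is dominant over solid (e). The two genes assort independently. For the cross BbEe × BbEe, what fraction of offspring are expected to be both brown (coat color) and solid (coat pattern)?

Dihybrid cross BbEe × BbEe — consider each gene separately:
coat color: Bb × Bb → 1 BB, 2 Bb, 1 bb → 3 B_ : 1 bb (out of 4)
coat pattern: Ee × Ee → 1 EE, 2 Ee, 1 ee → 3 E_ : 1 ee (out of 4)
Looking for: brown (bb) and solid (ee)
P(brown) = 1/4, P(solid) = 1/4
P(both) = 1/4 × 1/4 = 1/16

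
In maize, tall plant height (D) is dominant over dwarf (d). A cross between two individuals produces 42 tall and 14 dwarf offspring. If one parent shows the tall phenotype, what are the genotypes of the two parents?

Observed offspring: 42 tall, 14 dwarf
The observed ratio simplifies to 3:1. Dwarf (dd) offspring appear, so each parent must contribute one d allele. The parent stated to show tall carries D, so it is Dd. The other parent is then either Dd or dd: Dd × dd would give a 1:1 split, whereas Dd × Dd gives 3:1 — matching the data. So both parents are heterozygous (Dd × Dd).
Parent genotypes: Dd × Dd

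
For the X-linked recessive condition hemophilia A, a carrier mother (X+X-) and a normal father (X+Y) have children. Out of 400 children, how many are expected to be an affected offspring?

Cross: X+X- × X+Y
Offspring: 1 X+X+, 1 X+Y, 1 X+X-, 1 X-Y
Probability of an affected offspring: 1/4
Expected count = 1/4 × 400 = 100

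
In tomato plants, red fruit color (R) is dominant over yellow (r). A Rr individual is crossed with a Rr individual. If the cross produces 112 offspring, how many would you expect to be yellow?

Punnett square for Rr × Rr:
Offspring genotypes: 1 RR, 2 Rr, 1 rr
red: 3, yellow: 1
yellow: 1 out of 4 → fraction 1/4
Expected count = 1/4 × 112 = 28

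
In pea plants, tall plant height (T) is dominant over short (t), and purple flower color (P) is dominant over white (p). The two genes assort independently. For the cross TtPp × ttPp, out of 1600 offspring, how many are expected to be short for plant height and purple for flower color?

Dihybrid cross TtPp × ttPp — consider each gene separately:
plant height: Tt × tt → 2 Tt, 2 tt → 2 T_ : 2 tt (out of 4)
flower color: Pp × Pp → 1 PP, 2 Pp, 1 pp → 3 P_ : 1 pp (out of 4)
Looking for: short (tt) and purple (P_)
P(short) = 2/4, P(purple) = 3/4
P(both) = 2/4 × 3/4 = 6/16 = 3/8
Expected count = 3/8 × 1600 = 600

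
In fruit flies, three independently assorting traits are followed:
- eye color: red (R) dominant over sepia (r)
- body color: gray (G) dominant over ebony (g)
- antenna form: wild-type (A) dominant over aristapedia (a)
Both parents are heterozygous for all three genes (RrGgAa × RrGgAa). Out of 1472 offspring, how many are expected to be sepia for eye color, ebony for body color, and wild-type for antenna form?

Trihybrid cross: RrGgAa × RrGgAa
Each trait segregates independently with a 3:1 phenotypic ratio, so each gene contributes 3/4 (dominant) or 1/4 (recessive).
Target: sepia (eye color), ebony (body color), wild-type (antenna form)
Probability = product of independent per-trait probabilities
= 1/4 × 1/4 × 3/4 = 3/64
Expected count = 3/64 × 1472 = 69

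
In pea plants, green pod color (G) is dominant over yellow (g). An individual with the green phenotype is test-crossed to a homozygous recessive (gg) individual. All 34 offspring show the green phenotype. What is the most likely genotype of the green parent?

Test cross: ? × gg
All offspring are green.
If the unknown parent were heterozygous (Gg), about half of 34 offspring would be yellow; none are. The unknown parent is most likely homozygous dominant (GG).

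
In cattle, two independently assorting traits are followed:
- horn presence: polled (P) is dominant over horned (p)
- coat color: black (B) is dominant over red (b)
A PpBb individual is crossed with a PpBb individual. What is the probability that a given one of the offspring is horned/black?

Dihybrid cross PpBb × PpBb — consider each gene separately:
horn presence: Pp × Pp → 1 PP, 2 Pp, 1 pp → 3 P_ : 1 pp (out of 4)
coat color: Bb × Bb → 1 BB, 2 Bb, 1 bb → 3 B_ : 1 bb (out of 4)
Combine (counts out of 4 × 4 = 16): polled/black (P_B_) = 3×3 = 9; polled/red (P_bb) = 3×1 = 3; horned/black (ppB_) = 1×3 = 3; horned/red (ppbb) = 1×1 = 1
Phenotype counts (out of 16): 9 polled/black, 3 polled/red, 3 horned/black, 1 horned/red
horned/black: 3 out of 16
Probability: 3/16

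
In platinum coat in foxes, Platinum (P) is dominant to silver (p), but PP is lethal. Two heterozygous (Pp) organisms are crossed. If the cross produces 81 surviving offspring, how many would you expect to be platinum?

Cross: Pp × Pp
Punnett square offspring (before lethality): 1 PP, 2 Pp, 1 pp
The PP genotype is lethal (embryos die); surviving offspring: 2 Pp, 1 pp
platinum: 2 out of 3 → fraction 2/3
Expected count = 2/3 × 81 = 54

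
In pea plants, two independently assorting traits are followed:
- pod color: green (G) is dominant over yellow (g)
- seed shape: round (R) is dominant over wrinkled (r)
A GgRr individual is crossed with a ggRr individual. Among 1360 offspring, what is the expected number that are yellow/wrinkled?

Dihybrid cross GgRr × ggRr — consider each gene separately:
pod color: Gg × gg → 2 Gg, 2 gg → 2 G_ : 2 gg (out of 4)
seed shape: Rr × Rr → 1 RR, 2 Rr, 1 rr → 3 R_ : 1 rr (out of 4)
Combine (counts out of 4 × 4 = 16): green/round (G_R_) = 2×3 = 6; green/wrinkled (G_rr) = 2×1 = 2; yellow/round (ggR_) = 2×3 = 6; yellow/wrinkled (ggrr) = 2×1 = 2
Phenotype counts (out of 16): 6 green/round, 2 green/wrinkled, 6 yellow/round, 2 yellow/wrinkled
yellow/wrinkled: 2 out of 16 → fraction 1/8
Expected count = 1/8 × 1360 = 170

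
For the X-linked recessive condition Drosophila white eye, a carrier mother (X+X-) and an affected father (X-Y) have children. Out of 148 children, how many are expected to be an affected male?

Cross: X+X- × X-Y
Offspring: 1 X+X-, 1 X+Y, 1 X-X-, 1 X-Y
Probability of an affected male: 1/4
Expected count = 1/4 × 148 = 37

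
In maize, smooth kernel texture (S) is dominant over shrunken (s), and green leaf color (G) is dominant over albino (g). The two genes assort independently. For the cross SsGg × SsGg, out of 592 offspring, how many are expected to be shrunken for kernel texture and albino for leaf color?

Dihybrid cross SsGg × SsGg — consider each gene separately:
kernel texture: Ss × Ss → 1 SS, 2 Ss, 1 ss → 3 S_ : 1 ss (out of 4)
leaf color: Gg × Gg → 1 GG, 2 Gg, 1 gg → 3 G_ : 1 gg (out of 4)
Looking for: shrunken (ss) and albino (gg)
P(shrunken) = 1/4, P(albino) = 1/4
P(both) = 1/4 × 1/4 = 1/16
Expected count = 1/16 × 592 = 37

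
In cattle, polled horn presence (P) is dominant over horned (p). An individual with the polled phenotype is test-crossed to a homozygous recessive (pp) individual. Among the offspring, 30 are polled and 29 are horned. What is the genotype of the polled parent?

Test cross: ? × pp
Offspring: 30 polled, 29 horned — approximately 1:1.
A 1:1 ratio in a test cross indicates the unknown parent is heterozygous (Pp).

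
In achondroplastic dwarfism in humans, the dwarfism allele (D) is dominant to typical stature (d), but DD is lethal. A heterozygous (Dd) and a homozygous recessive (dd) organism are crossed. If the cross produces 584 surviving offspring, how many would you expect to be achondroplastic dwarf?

Cross: Dd × dd
Punnett square offspring (before lethality): 2 Dd, 2 dd
No DD offspring are produced in this cross.
achondroplastic dwarf: 2 out of 4 → fraction 1/2
Expected count = 1/2 × 584 = 292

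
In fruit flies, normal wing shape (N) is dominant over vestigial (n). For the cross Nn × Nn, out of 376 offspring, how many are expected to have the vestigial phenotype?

Punnett square for Nn × Nn:
Offspring genotypes: 1 NN, 2 Nn, 1 nn
Total offspring: 4
Count with target: 1
Probability: 1/4
Expected count = 1/4 × 376 = 94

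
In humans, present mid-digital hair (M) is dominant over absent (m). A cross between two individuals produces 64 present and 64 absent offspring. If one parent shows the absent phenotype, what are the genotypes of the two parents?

Observed offspring: 64 present, 64 absent
The observed ratio simplifies to 1:1. One parent shows absent, so its genotype must be mm. A 1:1 offspring split requires the other parent to be heterozygous (Mm).
Parent genotypes: mm × Mm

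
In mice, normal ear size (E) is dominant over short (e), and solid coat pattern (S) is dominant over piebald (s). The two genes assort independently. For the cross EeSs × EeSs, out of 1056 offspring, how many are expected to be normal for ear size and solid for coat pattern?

Dihybrid cross EeSs × EeSs — consider each gene separately:
ear size: Ee × Ee → 1 EE, 2 Ee, 1 ee → 3 E_ : 1 ee (out of 4)
coat pattern: Ss × Ss → 1 SS, 2 Ss, 1 ss → 3 S_ : 1 ss (out of 4)
Looking for: normal (E_) and solid (S_)
P(normal) = 3/4, P(solid) = 3/4
P(both) = 3/4 × 3/4 = 9/16
Expected count = 9/16 × 1056 = 594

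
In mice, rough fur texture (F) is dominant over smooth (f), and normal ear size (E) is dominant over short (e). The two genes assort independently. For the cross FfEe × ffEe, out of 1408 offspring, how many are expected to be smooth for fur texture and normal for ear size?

Dihybrid cross FfEe × ffEe — consider each gene separately:
fur texture: Ff × ff → 2 Ff, 2 ff → 2 F_ : 2 ff (out of 4)
ear size: Ee × Ee → 1 EE, 2 Ee, 1 ee → 3 E_ : 1 ee (out of 4)
Looking for: smooth (ff) and normal (E_)
P(smooth) = 2/4, P(normal) = 3/4
P(both) = 2/4 × 3/4 = 6/16 = 3/8
Expected count = 3/8 × 1408 = 528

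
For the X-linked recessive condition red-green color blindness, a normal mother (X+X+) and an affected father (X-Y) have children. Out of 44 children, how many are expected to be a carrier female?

Cross: X+X+ × X-Y
Offspring: 2 X+X-, 2 X+Y
Probability of a carrier female: 2/4 = 1/2
Expected count = 1/2 × 44 = 22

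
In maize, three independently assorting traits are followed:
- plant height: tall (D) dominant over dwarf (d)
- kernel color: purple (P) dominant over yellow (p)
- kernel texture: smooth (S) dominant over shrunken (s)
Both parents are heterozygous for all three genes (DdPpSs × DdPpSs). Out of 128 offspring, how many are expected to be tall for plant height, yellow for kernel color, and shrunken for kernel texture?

Trihybrid cross: DdPpSs × DdPpSs
Each trait segregates independently with a 3:1 phenotypic ratio, so each gene contributes 3/4 (dominant) or 1/4 (recessive).
Target: tall (plant height), yellow (kernel color), shrunken (kernel texture)
Probability = product of independent per-trait probabilities
= 3/4 × 1/4 × 1/4 = 3/64
Expected count = 3/64 × 128 = 6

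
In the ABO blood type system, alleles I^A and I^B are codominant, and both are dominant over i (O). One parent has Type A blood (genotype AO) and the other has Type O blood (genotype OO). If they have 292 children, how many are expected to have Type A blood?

Cross: AO × OO
Possible offspring genotypes: 2 AO, 2 OO
Blood type counts: 2 Type A, 2 Type O
Probability of Type A: 2/4 = 1/2
Expected count = 1/2 × 292 = 146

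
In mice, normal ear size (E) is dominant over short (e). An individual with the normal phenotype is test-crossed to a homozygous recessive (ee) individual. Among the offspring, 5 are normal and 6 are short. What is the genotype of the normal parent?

Test cross: ? × ee
Offspring: 5 normal, 6 short — approximately 1:1.
A 1:1 ratio in a test cross indicates the unknown parent is heterozygous (Ee).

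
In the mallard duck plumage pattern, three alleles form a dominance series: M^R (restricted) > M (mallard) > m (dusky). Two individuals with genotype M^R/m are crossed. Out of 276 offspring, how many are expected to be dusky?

Cross: M^R/m × M^R/m
Allele dominance: M^R > M > m
Offspring genotypes: 1 M^R/M^R, 2 M^R/m, 1 m/m
Phenotype counts: 3 restricted, 1 dusky
dusky: 1 out of 4 → fraction 1/4
Expected count = 1/4 × 276 = 69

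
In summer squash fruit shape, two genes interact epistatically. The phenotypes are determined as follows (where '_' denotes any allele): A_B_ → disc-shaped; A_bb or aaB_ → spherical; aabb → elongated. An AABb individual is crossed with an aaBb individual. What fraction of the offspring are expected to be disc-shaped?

Cross: AABb × aaBb — consider each gene separately:
A gene: AA × aa → 4 Aa → 4 A_ (out of 4)
B gene: Bb × Bb → 1 BB, 2 Bb, 1 bb → 3 B_ : 1 bb (out of 4)
Genotype classes (out of 4 × 4 = 16): A_B_ = 4×3 = 12; A_bb = 4×1 = 4
Apply the phenotype rules: A_B_ (12) → disc-shaped; A_bb (4) → spherical
Phenotype counts (out of 16): 12 disc-shaped, 4 spherical
disc-shaped: 12 out of 16
Probability: 12/16 = 3/4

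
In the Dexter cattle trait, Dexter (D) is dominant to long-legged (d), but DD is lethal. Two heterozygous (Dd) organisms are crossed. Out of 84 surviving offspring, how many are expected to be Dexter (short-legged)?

Cross: Dd × Dd
Punnett square offspring (before lethality): 1 DD, 2 Dd, 1 dd
The DD genotype is lethal (embryos die); surviving offspring: 2 Dd, 1 dd
Dexter (short-legged): 2 out of 3 → fraction 2/3
Expected count = 2/3 × 84 = 56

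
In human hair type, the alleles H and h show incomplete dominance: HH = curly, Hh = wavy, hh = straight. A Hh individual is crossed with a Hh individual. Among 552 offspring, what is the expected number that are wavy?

Punnett square for Hh × Hh:
Offspring genotypes: 1 HH, 2 Hh, 1 hh
Phenotype counts: 1 curly, 2 wavy, 1 straight
wavy: 2 out of 4 → fraction 1/2
Expected count = 1/2 × 552 = 276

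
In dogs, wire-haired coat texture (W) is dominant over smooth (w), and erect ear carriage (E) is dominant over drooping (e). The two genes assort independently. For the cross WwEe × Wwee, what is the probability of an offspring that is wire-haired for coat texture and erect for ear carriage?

Dihybrid cross WwEe × Wwee — consider each gene separately:
coat texture: Ww × Ww → 1 WW, 2 Ww, 1 ww → 3 W_ : 1 ww (out of 4)
ear carriage: Ee × ee → 2 Ee, 2 ee → 2 E_ : 2 ee (out of 4)
Looking for: wire-haired (W_) and erect (E_)
P(wire-haired) = 3/4, P(erect) = 2/4
P(both) = 3/4 × 2/4 = 6/16 = 3/8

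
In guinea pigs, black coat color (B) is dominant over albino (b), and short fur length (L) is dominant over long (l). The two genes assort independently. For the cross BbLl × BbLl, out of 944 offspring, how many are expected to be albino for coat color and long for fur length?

Dihybrid cross BbLl × BbLl — consider each gene separately:
coat color: Bb × Bb → 1 BB, 2 Bb, 1 bb → 3 B_ : 1 bb (out of 4)
fur length: Ll × Ll → 1 LL, 2 Ll, 1 ll → 3 L_ : 1 ll (out of 4)
Looking for: albino (bb) and long (ll)
P(albino) = 1/4, P(long) = 1/4
P(both) = 1/4 × 1/4 = 1/16
Expected count = 1/16 × 944 = 59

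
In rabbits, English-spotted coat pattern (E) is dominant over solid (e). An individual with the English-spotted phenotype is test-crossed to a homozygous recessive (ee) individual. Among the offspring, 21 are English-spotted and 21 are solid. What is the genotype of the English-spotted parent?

Test cross: ? × ee
Offspring: 21 English-spotted, 21 solid — approximately 1:1.
A 1:1 ratio in a test cross indicates the unknown parent is heterozygous (Ee).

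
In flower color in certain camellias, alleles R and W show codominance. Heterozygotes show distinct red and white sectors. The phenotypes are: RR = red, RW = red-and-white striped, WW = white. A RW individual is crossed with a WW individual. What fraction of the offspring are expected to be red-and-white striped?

Punnett square for RW × WW:
Offspring genotypes: 2 RW, 2 WW
Phenotype counts: 2 red-and-white striped, 2 white
red-and-white striped: 2 out of 4
Probability: 2/4 = 1/2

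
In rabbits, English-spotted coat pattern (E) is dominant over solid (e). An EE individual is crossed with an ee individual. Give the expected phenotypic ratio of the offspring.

Punnett square for EE × ee:
Offspring genotypes: 4 Ee
English-spotted: 4, solid: 0
Ratio: all English-spotted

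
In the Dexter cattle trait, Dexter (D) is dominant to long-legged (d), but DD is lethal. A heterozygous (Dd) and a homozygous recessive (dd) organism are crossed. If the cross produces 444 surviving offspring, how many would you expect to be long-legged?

Cross: Dd × dd
Punnett square offspring (before lethality): 2 Dd, 2 dd
No DD offspring are produced in this cross.
long-legged: 2 out of 4 → fraction 1/2
Expected count = 1/2 × 444 = 222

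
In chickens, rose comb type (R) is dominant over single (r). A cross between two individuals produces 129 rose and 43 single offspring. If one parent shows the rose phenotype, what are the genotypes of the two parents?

Observed offspring: 129 rose, 43 single
The observed ratio simplifies to 3:1. Single (rr) offspring appear, so each parent must contribute one r allele. The parent stated to show rose carries R, so it is Rr. The other parent is then either Rr or rr: Rr × rr would give a 1:1 split, whereas Rr × Rr gives 3:1 — matching the data. So both parents are heterozygous (Rr × Rr).
Parent genotypes: Rr × Rr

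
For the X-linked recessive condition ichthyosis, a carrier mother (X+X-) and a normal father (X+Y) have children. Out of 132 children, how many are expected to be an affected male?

Cross: X+X- × X+Y
Offspring: 1 X+X+, 1 X+Y, 1 X+X-, 1 X-Y
Probability of an affected male: 1/4
Expected count = 1/4 × 132 = 33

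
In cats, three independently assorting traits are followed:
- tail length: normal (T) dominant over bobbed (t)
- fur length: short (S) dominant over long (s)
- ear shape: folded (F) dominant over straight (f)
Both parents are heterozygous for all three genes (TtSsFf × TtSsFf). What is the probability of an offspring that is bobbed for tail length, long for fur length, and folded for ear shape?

Trihybrid cross: TtSsFf × TtSsFf
Each trait segregates independently with a 3:1 phenotypic ratio, so each gene contributes 3/4 (dominant) or 1/4 (recessive).
Target: bobbed (tail length), long (fur length), folded (ear shape)
Probability = product of independent per-trait probabilities
= 1/4 × 1/4 × 3/4 = 3/64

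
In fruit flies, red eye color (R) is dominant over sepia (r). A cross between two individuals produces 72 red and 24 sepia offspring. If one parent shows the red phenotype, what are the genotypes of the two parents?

Observed offspring: 72 red, 24 sepia
The observed ratio simplifies to 3:1. Sepia (rr) offspring appear, so each parent must contribute one r allele. The parent stated to show red carries R, so it is Rr. The other parent is then either Rr or rr: Rr × rr would give a 1:1 split, whereas Rr × Rr gives 3:1 — matching the data. So both parents are heterozygous (Rr × Rr).
Parent genotypes: Rr × Rr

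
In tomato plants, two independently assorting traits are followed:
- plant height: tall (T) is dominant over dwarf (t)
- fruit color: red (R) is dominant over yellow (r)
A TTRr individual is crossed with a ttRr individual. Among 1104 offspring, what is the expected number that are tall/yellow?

Dihybrid cross TTRr × ttRr — consider each gene separately:
plant height: TT × tt → 4 Tt → 4 T_ (out of 4)
fruit color: Rr × Rr → 1 RR, 2 Rr, 1 rr → 3 R_ : 1 rr (out of 4)
Combine (counts out of 4 × 4 = 16): tall/red (T_R_) = 4×3 = 12; tall/yellow (T_rr) = 4×1 = 4
Phenotype counts (out of 16): 12 tall/red, 4 tall/yellow
tall/yellow: 4 out of 16 → fraction 1/4
Expected count = 1/4 × 1104 = 276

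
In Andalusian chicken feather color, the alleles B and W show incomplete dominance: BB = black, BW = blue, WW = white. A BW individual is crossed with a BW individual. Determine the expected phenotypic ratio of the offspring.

Punnett square for BW × BW:
Offspring genotypes: 1 BB, 2 BW, 1 WW
Phenotype counts: 1 black, 2 blue, 1 white
Ratio: 1 black : 2 blue : 1 white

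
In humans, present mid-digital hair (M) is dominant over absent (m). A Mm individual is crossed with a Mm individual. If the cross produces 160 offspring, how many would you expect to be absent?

Punnett square for Mm × Mm:
Offspring genotypes: 1 MM, 2 Mm, 1 mm
present: 3, absent: 1
absent: 1 out of 4 → fraction 1/4
Expected count = 1/4 × 160 = 40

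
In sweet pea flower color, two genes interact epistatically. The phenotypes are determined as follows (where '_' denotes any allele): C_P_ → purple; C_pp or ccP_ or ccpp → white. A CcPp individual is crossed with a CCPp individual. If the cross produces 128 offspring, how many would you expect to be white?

Cross: CcPp × CCPp — consider each gene separately:
C gene: Cc × CC → 2 CC, 2 Cc → 4 C_ (out of 4)
P gene: Pp × Pp → 1 PP, 2 Pp, 1 pp → 3 P_ : 1 pp (out of 4)
Genotype classes (out of 4 × 4 = 16): C_P_ = 4×3 = 12; C_pp = 4×1 = 4
Apply the phenotype rules: C_P_ (12) → purple; C_pp (4) → white
Phenotype counts (out of 16): 12 purple, 4 white
white: 4 out of 16 → fraction 1/4
Expected count = 1/4 × 128 = 32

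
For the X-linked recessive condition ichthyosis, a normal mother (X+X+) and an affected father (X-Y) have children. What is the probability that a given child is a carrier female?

Cross: X+X+ × X-Y
Offspring: 2 X+X-, 2 X+Y
Probability of a carrier female: 2/4 = 1/2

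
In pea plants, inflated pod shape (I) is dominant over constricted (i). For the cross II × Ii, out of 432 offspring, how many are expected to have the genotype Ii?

Punnett square for II × Ii:
Offspring genotypes: 2 II, 2 Ii
Total offspring: 4
Count with target: 2
Probability: 2/4 = 1/2
Expected count = 1/2 × 432 = 216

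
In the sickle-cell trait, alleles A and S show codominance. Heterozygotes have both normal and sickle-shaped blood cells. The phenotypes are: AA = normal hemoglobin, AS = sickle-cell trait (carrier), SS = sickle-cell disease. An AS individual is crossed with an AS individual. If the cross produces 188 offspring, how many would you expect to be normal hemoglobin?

Punnett square for AS × AS:
Offspring genotypes: 1 AA, 2 AS, 1 SS
Phenotype counts: 1 normal hemoglobin, 2 sickle-cell trait (carrier), 1 sickle-cell disease
normal hemoglobin: 1 out of 4 → fraction 1/4
Expected count = 1/4 × 188 = 47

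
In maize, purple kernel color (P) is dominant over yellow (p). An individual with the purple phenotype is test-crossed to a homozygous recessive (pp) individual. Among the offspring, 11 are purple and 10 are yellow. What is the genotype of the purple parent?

Test cross: ? × pp
Offspring: 11 purple, 10 yellow — approximately 1:1.
A 1:1 ratio in a test cross indicates the unknown parent is heterozygous (Pp).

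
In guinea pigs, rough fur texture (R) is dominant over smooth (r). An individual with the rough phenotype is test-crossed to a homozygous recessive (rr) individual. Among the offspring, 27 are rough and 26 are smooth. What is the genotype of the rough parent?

Test cross: ? × rr
Offspring: 27 rough, 26 smooth — approximately 1:1.
A 1:1 ratio in a test cross indicates the unknown parent is heterozygous (Rr).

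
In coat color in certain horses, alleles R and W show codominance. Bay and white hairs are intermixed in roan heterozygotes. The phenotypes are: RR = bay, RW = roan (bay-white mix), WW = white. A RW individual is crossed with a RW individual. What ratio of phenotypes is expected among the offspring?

Punnett square for RW × RW:
Offspring genotypes: 1 RR, 2 RW, 1 WW
Phenotype counts: 1 bay, 2 roan (bay-white mix), 1 white
Ratio: 1 bay : 2 roan (bay-white mix) : 1 white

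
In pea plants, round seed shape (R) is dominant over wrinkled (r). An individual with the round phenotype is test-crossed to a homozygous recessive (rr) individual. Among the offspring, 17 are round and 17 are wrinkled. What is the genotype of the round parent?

Test cross: ? × rr
Offspring: 17 round, 17 wrinkled — approximately 1:1.
A 1:1 ratio in a test cross indicates the unknown parent is heterozygous (Rr).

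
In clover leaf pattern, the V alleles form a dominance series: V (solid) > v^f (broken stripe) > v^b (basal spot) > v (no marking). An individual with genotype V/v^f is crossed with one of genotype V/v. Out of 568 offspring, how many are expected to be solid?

Cross: V/v^f × V/v
Allele dominance: V > v^f > v^b > v
Offspring genotypes: 1 V/V, 1 V/v, 1 V/v^f, 1 v^f/v
Phenotype counts: 3 solid, 1 broken stripe
solid: 3 out of 4 → fraction 3/4
Expected count = 3/4 × 568 = 426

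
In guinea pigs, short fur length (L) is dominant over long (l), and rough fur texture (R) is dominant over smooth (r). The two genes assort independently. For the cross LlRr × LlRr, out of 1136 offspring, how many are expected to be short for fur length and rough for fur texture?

Dihybrid cross LlRr × LlRr — consider each gene separately:
fur length: Ll × Ll → 1 LL, 2 Ll, 1 ll → 3 L_ : 1 ll (out of 4)
fur texture: Rr × Rr → 1 RR, 2 Rr, 1 rr → 3 R_ : 1 rr (out of 4)
Looking for: short (L_) and rough (R_)
P(short) = 3/4, P(rough) = 3/4
P(both) = 3/4 × 3/4 = 9/16
Expected count = 9/16 × 1136 = 639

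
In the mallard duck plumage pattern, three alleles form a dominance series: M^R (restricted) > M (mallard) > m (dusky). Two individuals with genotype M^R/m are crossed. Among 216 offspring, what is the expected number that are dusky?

Cross: M^R/m × M^R/m
Allele dominance: M^R > M > m
Offspring genotypes: 1 M^R/M^R, 2 M^R/m, 1 m/m
Phenotype counts: 3 restricted, 1 dusky
dusky: 1 out of 4 → fraction 1/4
Expected count = 1/4 × 216 = 54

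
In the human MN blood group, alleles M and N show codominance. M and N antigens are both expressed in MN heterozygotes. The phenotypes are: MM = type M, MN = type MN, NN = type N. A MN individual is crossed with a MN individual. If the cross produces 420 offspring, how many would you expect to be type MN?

Punnett square for MN × MN:
Offspring genotypes: 1 MM, 2 MN, 1 NN
Phenotype counts: 1 type M, 2 type MN, 1 type N
type MN: 2 out of 4 → fraction 1/2
Expected count = 1/2 × 420 = 210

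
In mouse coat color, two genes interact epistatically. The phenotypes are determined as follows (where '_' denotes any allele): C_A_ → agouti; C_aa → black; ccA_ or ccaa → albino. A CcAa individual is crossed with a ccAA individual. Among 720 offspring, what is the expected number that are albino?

Cross: CcAa × ccAA — consider each gene separately:
C gene: Cc × cc → 2 Cc, 2 cc → 2 C_ : 2 cc (out of 4)
A gene: Aa × AA → 2 AA, 2 Aa → 4 A_ (out of 4)
Genotype classes (out of 4 × 4 = 16): C_A_ = 2×4 = 8; ccA_ = 2×4 = 8
Apply the phenotype rules: C_A_ (8) → agouti; ccA_ (8) → albino
Phenotype counts (out of 16): 8 agouti, 8 albino
albino: 8 out of 16 → fraction 1/2
Expected count = 1/2 × 720 = 360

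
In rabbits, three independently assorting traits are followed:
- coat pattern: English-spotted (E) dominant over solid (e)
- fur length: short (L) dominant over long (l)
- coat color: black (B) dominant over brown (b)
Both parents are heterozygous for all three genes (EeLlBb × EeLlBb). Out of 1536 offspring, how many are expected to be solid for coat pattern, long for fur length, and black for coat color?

Trihybrid cross: EeLlBb × EeLlBb
Each trait segregates independently with a 3:1 phenotypic ratio, so each gene contributes 3/4 (dominant) or 1/4 (recessive).
Target: solid (coat pattern), long (fur length), black (coat color)
Probability = product of independent per-trait probabilities
= 1/4 × 1/4 × 3/4 = 3/64
Expected count = 3/64 × 1536 = 72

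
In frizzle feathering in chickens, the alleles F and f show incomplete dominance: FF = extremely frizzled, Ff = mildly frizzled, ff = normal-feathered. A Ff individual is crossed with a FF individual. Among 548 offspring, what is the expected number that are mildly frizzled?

Punnett square for Ff × FF:
Offspring genotypes: 2 FF, 2 Ff
Phenotype counts: 2 extremely frizzled, 2 mildly frizzled
mildly frizzled: 2 out of 4 → fraction 1/2
Expected count = 1/2 × 548 = 274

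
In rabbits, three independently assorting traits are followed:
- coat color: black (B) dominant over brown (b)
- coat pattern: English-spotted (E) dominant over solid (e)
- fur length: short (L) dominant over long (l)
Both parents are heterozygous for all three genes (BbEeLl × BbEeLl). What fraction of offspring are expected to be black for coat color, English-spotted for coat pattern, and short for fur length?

Trihybrid cross: BbEeLl × BbEeLl
Each trait segregates independently with a 3:1 phenotypic ratio, so each gene contributes 3/4 (dominant) or 1/4 (recessive).
Target: black (coat color), English-spotted (coat pattern), short (fur length)
Probability = product of independent per-trait probabilities
= 3/4 × 3/4 × 3/4 = 27/64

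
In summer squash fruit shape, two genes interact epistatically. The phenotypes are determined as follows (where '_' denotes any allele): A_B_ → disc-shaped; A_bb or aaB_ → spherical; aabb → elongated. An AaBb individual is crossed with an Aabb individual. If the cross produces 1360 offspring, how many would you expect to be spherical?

Cross: AaBb × Aabb — consider each gene separately:
A gene: Aa × Aa → 1 AA, 2 Aa, 1 aa → 3 A_ : 1 aa (out of 4)
B gene: Bb × bb → 2 Bb, 2 bb → 2 B_ : 2 bb (out of 4)
Genotype classes (out of 4 × 4 = 16): A_B_ = 3×2 = 6; A_bb = 3×2 = 6; aaB_ = 1×2 = 2; aabb = 1×2 = 2
Apply the phenotype rules: A_B_ (6) → disc-shaped; A_bb (6) + aaB_ (2) → spherical; aabb (2) → elongated
Phenotype counts (out of 16): 6 disc-shaped, 8 spherical, 2 elongated
spherical: 8 out of 16 → fraction 1/2
Expected count = 1/2 × 1360 = 680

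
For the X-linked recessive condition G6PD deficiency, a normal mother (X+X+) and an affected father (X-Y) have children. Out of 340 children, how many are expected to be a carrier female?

Cross: X+X+ × X-Y
Offspring: 2 X+X-, 2 X+Y
Probability of a carrier female: 2/4 = 1/2
Expected count = 1/2 × 340 = 170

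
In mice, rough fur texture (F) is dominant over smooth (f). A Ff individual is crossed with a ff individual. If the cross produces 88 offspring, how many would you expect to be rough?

Punnett square for Ff × ff:
Offspring genotypes: 2 Ff, 2 ff
rough: 2, smooth: 2
rough: 2 out of 4 → fraction 1/2
Expected count = 1/2 × 88 = 44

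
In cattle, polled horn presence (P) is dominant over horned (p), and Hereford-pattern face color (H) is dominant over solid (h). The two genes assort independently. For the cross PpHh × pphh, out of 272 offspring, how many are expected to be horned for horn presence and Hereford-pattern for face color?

Dihybrid cross PpHh × pphh — consider each gene separately:
horn presence: Pp × pp → 2 Pp, 2 pp → 2 P_ : 2 pp (out of 4)
face color: Hh × hh → 2 Hh, 2 hh → 2 H_ : 2 hh (out of 4)
Looking for: horned (pp) and Hereford-pattern (H_)
P(horned) = 2/4, P(Hereford-pattern) = 2/4
P(both) = 2/4 × 2/4 = 4/16 = 1/4
Expected count = 1/4 × 272 = 68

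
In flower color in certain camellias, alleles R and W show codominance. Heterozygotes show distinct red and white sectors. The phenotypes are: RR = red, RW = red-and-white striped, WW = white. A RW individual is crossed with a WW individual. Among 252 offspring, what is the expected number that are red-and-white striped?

Punnett square for RW × WW:
Offspring genotypes: 2 RW, 2 WW
Phenotype counts: 2 red-and-white striped, 2 white
red-and-white striped: 2 out of 4 → fraction 1/2
Expected count = 1/2 × 252 = 126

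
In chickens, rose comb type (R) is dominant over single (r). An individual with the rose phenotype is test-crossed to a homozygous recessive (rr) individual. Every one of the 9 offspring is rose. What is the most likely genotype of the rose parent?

Test cross: ? × rr
All offspring are rose.
If the unknown parent were heterozygous (Rr), about half of 9 offspring would be single; none are. The unknown parent is most likely homozygous dominant (RR).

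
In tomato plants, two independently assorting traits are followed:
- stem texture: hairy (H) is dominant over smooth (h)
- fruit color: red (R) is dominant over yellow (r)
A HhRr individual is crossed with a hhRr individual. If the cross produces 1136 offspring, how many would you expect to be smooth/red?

Dihybrid cross HhRr × hhRr — consider each gene separately:
stem texture: Hh × hh → 2 Hh, 2 hh → 2 H_ : 2 hh (out of 4)
fruit color: Rr × Rr → 1 RR, 2 Rr, 1 rr → 3 R_ : 1 rr (out of 4)
Combine (counts out of 4 × 4 = 16): hairy/red (H_R_) = 2×3 = 6; hairy/yellow (H_rr) = 2×1 = 2; smooth/red (hhR_) = 2×3 = 6; smooth/yellow (hhrr) = 2×1 = 2
Phenotype counts (out of 16): 6 hairy/red, 2 hairy/yellow, 6 smooth/red, 2 smooth/yellow
smooth/red: 6 out of 16 → fraction 3/8
Expected count = 3/8 × 1136 = 426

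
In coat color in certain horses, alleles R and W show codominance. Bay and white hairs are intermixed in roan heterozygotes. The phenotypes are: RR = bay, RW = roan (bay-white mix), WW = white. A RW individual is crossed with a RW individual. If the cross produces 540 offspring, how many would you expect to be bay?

Punnett square for RW × RW:
Offspring genotypes: 1 RR, 2 RW, 1 WW
Phenotype counts: 1 bay, 2 roan (bay-white mix), 1 white
bay: 1 out of 4 → fraction 1/4
Expected count = 1/4 × 540 = 135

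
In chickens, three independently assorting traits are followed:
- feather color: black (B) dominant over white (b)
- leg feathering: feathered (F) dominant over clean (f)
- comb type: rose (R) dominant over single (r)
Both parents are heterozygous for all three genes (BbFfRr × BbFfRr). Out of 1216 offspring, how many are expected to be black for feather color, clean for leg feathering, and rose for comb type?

Trihybrid cross: BbFfRr × BbFfRr
Each trait segregates independently with a 3:1 phenotypic ratio, so each gene contributes 3/4 (dominant) or 1/4 (recessive).
Target: black (feather color), clean (leg feathering), rose (comb type)
Probability = product of independent per-trait probabilities
= 3/4 × 1/4 × 3/4 = 9/64
Expected count = 9/64 × 1216 = 171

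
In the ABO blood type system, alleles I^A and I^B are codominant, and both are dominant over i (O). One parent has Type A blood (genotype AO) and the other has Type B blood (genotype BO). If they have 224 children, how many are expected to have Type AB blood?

Cross: AO × BO
Possible offspring genotypes: 1 AB, 1 AO, 1 BO, 1 OO
Blood type counts: 1 Type AB, 1 Type A, 1 Type B, 1 Type O
Probability of Type AB: 1/4
Expected count = 1/4 × 224 = 56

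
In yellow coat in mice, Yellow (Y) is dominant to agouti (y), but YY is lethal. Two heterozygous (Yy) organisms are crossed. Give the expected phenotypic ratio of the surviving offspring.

Cross: Yy × Yy
Punnett square offspring (before lethality): 1 YY, 2 Yy, 1 yy
The YY genotype is lethal (embryos die); surviving offspring: 2 Yy, 1 yy
Ratio: 2 yellow : 1 agouti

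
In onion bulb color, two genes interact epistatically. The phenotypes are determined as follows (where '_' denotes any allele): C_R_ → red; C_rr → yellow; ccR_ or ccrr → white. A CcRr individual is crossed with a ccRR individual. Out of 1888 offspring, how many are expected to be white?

Cross: CcRr × ccRR — consider each gene separately:
C gene: Cc × cc → 2 Cc, 2 cc → 2 C_ : 2 cc (out of 4)
R gene: Rr × RR → 2 RR, 2 Rr → 4 R_ (out of 4)
Genotype classes (out of 4 × 4 = 16): C_R_ = 2×4 = 8; ccR_ = 2×4 = 8
Apply the phenotype rules: C_R_ (8) → red; ccR_ (8) → white
Phenotype counts (out of 16): 8 red, 8 white
white: 8 out of 16 → fraction 1/2
Expected count = 1/2 × 1888 = 944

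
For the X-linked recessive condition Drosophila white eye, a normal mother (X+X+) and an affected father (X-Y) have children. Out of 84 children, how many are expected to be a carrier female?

Cross: X+X+ × X-Y
Offspring: 2 X+X-, 2 X+Y
Probability of a carrier female: 2/4 = 1/2
Expected count = 1/2 × 84 = 42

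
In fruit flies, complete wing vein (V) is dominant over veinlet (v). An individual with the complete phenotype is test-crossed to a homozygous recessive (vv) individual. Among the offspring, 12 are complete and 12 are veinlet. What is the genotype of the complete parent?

Test cross: ? × vv
Offspring: 12 complete, 12 veinlet — approximately 1:1.
A 1:1 ratio in a test cross indicates the unknown parent is heterozygous (Vv).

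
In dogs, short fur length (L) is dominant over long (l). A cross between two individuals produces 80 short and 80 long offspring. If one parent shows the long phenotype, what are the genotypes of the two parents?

Observed offspring: 80 short, 80 long
The observed ratio simplifies to 1:1. One parent shows long, so its genotype must be ll. A 1:1 offspring split requires the other parent to be heterozygous (Ll).
Parent genotypes: ll × Ll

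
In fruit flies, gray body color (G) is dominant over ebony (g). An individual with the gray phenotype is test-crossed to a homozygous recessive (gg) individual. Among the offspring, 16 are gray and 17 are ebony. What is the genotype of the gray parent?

Test cross: ? × gg
Offspring: 16 gray, 17 ebony — approximately 1:1.
A 1:1 ratio in a test cross indicates the unknown parent is heterozygous (Gg).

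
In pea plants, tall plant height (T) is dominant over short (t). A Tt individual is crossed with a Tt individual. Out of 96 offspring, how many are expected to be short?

Punnett square for Tt × Tt:
Offspring genotypes: 1 TT, 2 Tt, 1 tt
tall: 3, short: 1
short: 1 out of 4 → fraction 1/4
Expected count = 1/4 × 96 = 24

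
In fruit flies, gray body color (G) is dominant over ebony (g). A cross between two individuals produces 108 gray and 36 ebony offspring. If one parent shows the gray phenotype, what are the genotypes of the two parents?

Observed offspring: 108 gray, 36 ebony
The observed ratio simplifies to 3:1. Ebony (gg) offspring appear, so each parent must contribute one g allele. The parent stated to show gray carries G, so it is Gg. The other parent is then either Gg or gg: Gg × gg would give a 1:1 split, whereas Gg × Gg gives 3:1 — matching the data. So both parents are heterozygous (Gg × Gg).
Parent genotypes: Gg × Gg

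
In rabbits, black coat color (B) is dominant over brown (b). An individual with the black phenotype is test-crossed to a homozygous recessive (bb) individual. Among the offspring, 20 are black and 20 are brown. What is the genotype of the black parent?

Test cross: ? × bb
Offspring: 20 black, 20 brown — approximately 1:1.
A 1:1 ratio in a test cross indicates the unknown parent is heterozygous (Bb).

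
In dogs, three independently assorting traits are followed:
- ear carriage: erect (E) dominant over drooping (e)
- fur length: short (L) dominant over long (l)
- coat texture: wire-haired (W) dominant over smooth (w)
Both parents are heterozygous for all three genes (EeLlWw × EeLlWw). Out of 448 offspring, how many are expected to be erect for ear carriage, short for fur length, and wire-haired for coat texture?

Trihybrid cross: EeLlWw × EeLlWw
Each trait segregates independently with a 3:1 phenotypic ratio, so each gene contributes 3/4 (dominant) or 1/4 (recessive).
Target: erect (ear carriage), short (fur length), wire-haired (coat texture)
Probability = product of independent per-trait probabilities
= 3/4 × 3/4 × 3/4 = 27/64
Expected count = 27/64 × 448 = 189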